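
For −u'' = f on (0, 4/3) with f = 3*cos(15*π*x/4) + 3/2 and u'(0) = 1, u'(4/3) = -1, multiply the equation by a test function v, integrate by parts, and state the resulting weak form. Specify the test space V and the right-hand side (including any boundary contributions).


V = H^1(0, 4/3) (v unrestricted at boundary; u is determined up to an additive constant); weak form: ∫_0^4/3 u'v' dx = ∫_0^4/3 (3*cos(15*π*x/4) + 3/2) v dx − v(4/3) − v(0) for all v ∈ V.

Multiply both sides by a test function v and integrate from 0 to 4/3:
  ∫_0^4/3 −u''(x) v(x) dx = ∫_0^4/3 f(x) v(x) dx.
Integrate the LHS by parts once:
  ∫_0^4/3 −u'' v dx = −[u'(x) v(x)]_0^4/3 + ∫_0^4/3 u'(x) v'(x) dx.
Thus ∫_0^4/3 u'(x) v'(x) dx = ∫_0^4/3 f(x) v(x) dx + [u'(x) v(x)]_0^4/3.
Choose V so that boundary terms are either known or forced to vanish.
u has inhomogeneous Neumann u'(0) = 1, u'(4/3) = -1. [u' v]_0^4/3 = (-1)·v(4/3) − (1)·v(0) = − v(4/3) − v(0). Take V = H^1(0, 4/3); boundary term becomes part of RHS.
Weak formulation: find u (satisfying any essential BC) such that ∫_0^4/3 u'(x) v'(x) dx = ∫_0^4/3 f v dx − v(4/3) − v(0) for all v ∈ V (Neumann data are natural BCs: they enter the RHS as boundary terms).
Substituting f(x) = 3*cos(15*π*x/4) + 3/2, the right-hand side is ∫_0^4/3 (3*cos(15*π*x/4) + 3/2) v dx − v(4/3) − v(0).
Compatibility check (pure Neumann): taking v ≡ 1 ∈ V gives 0 = ∫_0^4/3 f dx + (-1) − (1), i.e. ∫_0^4/3 f dx must equal u'(0) − u'(4/3) = 2. Indeed ∫_0^4/3 (3*cos(15*π*x/4) + 3/2) dx = 2, so the data are compatible. The solution is then unique only up to an additive constant (fix it e.g. by requiring ∫_0^4/3 u dx = 0).


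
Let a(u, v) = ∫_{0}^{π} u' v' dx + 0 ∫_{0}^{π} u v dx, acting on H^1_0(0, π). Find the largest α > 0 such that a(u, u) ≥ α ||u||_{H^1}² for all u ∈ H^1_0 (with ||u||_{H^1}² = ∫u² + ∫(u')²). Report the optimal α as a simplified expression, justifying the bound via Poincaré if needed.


α = 1/2

Coercivity of a(·,·) on H^1_0(0, π) means a(u, u) ≥ α ||u||_{H^1}² for every u ∈ H^1_0.
The interval has length L = π, and Poincaré/coercivity depend only on L. Here a(u, u) = ∫(u')² + (0)·∫u².
Here c = 0, so a(u,u) = ∫(u')² alone. The condition a(u,u) ≥ α||u||_{H^1}² reads (1−α)∫(u')² ≥ (α−c)∫u². Any admissible α is ≤ 1 (rapidly oscillating u have ∫u²/∫(u')² → 0), and α = 1 would force 0 ≥ (1−c)∫u², impossible since c < 1; so 1−α > 0. By the sharp Poincaré inequality on H^1_0 of an interval of length L, ∫(u')² ≥ (π/L)²∫u² with equality for the first sine mode sin(π(x−x₀)/L) (x₀ the left endpoint), so the inequality holds for all u iff (1−α)(π/L)² ≥ α − c, i.e. α ≤ ((π/L)² + c)/((π/L)² + 1) = (1 + c(L/π)²)/(1 + (L/π)²). (Direct route, valid since c ≤ 0: Poincaré gives c∫u² ≥ c(L/π)²∫(u')², so a(u,u) ≥ (1 + c(L/π)²)∫(u')², while ||u||_{H^1}² ≤ (1 + (L/π)²)∫(u')²; dividing yields the same α.) With (π/L)² = 1 and c = 0, the largest admissible constant is α = ((π/L)² + c)/((π/L)² + 1).
Simplifying, α = 1/2.


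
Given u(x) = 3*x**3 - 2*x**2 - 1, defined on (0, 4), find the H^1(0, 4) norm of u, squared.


||u||_{H^1}^2 = 540116/21

The H^1 norm (squared) on an interval (0, L) is
  ||u||_{H^1}^2 = ∫_0^L u(x)^2 dx + ∫_0^L u'(x)^2 dx.
Compute u'(x) = 9*x**2 - 4*x.
Then u(x)^2 = 9*x**6 - 12*x**5 + 4*x**4 - 6*x**3 + 4*x**2 + 1 and u'(x)^2 = 81*x**4 - 72*x**3 + 16*x**2.
Integrate each monomial from 0 to 4 using ∫_0^4 c·x^n dx = c·4^(n+1)/(n+1):
  ∫_0^4 u(x)^2 dx = ∫_0^4 (9*x^6 - 12*x^5 + 4*x^4 - 6*x^3 + 4*x^2 + 1) dx. Term by term:
    ∫_0^4 9*x^6 dx = 147456/7;  ∫_0^4 -12*x^5 dx = -8192;  ∫_0^4 4*x^4 dx = 4096/5;
    ∫_0^4 -6*x^3 dx = -384;  ∫_0^4 4*x^2 dx = 256/3;  ∫_0^4 1 dx = 4.
  Sum: 147456/7 − 8192 + 4096/5 − 384 + 256/3 + 4 = 1406756/105.
  ∫_0^4 u'(x)^2 dx = ∫_0^4 (81*x^4 - 72*x^3 + 16*x^2) dx. Term by term:
    ∫_0^4 81*x^4 dx = 82944/5;  ∫_0^4 -72*x^3 dx = -4608;  ∫_0^4 16*x^2 dx = 1024/3.
  Sum: 82944/5 − 4608 + 1024/3 = 184832/15.
Adding: ||u||_{H^1}^2 = 1406756/105 + 184832/15 = 540116/21.


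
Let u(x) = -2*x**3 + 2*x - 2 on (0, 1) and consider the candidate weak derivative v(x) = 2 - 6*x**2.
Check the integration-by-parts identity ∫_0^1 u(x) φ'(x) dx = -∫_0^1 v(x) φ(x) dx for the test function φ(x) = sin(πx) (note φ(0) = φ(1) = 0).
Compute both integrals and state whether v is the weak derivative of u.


LHS = -24/π^3 + 2/π, RHS = -24/π^3 + 2/π. Yes, v = u' weakly.

u(x) = -2*x**3 + 2*x - 2, classical derivative u'(x) = 2 - 6*x**2.
φ(x) = sin(πx), so φ'(x) = π*cos(π*x).
Note φ(0) = φ(1) = 0, so the boundary term u·φ vanishes.
LHS = ∫_0^1 u(x) φ'(x) dx = ∫_0^1 (-2*π*x^3*cos(π*x) + 2*π*x*cos(π*x) - 2*π*cos(π*x)) dx. Term by term:
  ∫_0^1 -2*π*cos(π*x) dx = 0;  ∫_0^1 -2*π*x^3*cos(π*x) dx = -24/π^3 + 6/π;  ∫_0^1 2*π*x*cos(π*x) dx = -4/π.
Sum: 0 + -24/π^3 + 6/π − 4/π = -24/π^3 + 2/π.
So LHS = -24/π^3 + 2/π.
∫_0^1 v(x) φ(x) dx = ∫_0^1 (-6*x^2*sin(π*x) + 2*sin(π*x)) dx. Term by term:
  ∫_0^1 2*sin(π*x) dx = 4/π;  ∫_0^1 -6*x^2*sin(π*x) dx = -6/π + 24/π^3.
Sum: 4/π + -6/π + 24/π^3 = -2/π + 24/π^3.
So RHS = -∫_0^1 v(x) φ(x) dx = -24/π^3 + 2/π.
LHS = RHS, so the identity holds for this test φ.
Moreover u is smooth here and v(x) = u'(x) = 2 - 6*x**2 pointwise, so the identity holds for every test function. Hence v is the weak derivative of u.


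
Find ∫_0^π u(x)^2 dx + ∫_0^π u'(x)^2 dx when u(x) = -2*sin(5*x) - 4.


||u||_{H^1(0,π)}^2 = 32/5 + 68*π

u'(x) = -10*cos(5*x).
Expand u² and (u')² and integrate term by term on (0, π), using: for integers n ≥ 1, ∫_0^π sin²(nx) dx = ∫_0^π cos²(nx) dx = π/2; for n ≠ n', ∫_0^π sin(nx)sin(n'x) dx = ∫_0^π cos(nx)cos(n'x) dx = 0; and by product-to-sum, ∫_0^π sin(nx)cos(n'x) dx = ½∫_0^π [sin((n+n')x) + sin((n−n')x)] dx, which is 0 when n+n' is even and 2n/(n²−n'²) when n+n' is odd (it need not vanish on (0, π)). For the constant mode: ∫_0^π 1 dx = π, ∫_0^π cos(nx) dx = 0, ∫_0^π sin(nx) dx = (1−(−1)^n)/n.
  u² squared terms: (-4)²·∫1 dx = 16·π = 16*π;  (-2)²·∫sin(5x)² dx = 4·π/2 = 2*π.
  u² cross terms: 2·(-4)·(-2)·∫1·sin(5x) dx = 16·(2/5) = 32/5.
  So ∫_0^π u² dx = 16*π + 2*π + 32/5 = 32/5 + 18*π.
  (u')² squared terms: (-10)²·∫cos(5x)² dx = 100·π/2 = 50*π.
  So ∫_0^π (u')² dx = 50*π.
||u||_{H^1}^2 = (32/5 + 18*π) + (50*π) = 32/5 + 68*π.


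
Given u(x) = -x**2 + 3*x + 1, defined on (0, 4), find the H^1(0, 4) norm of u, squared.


||u||_{H^1}^2 = 712/15

The H^1 norm (squared) on an interval (0, L) is
  ||u||_{H^1}^2 = ∫_0^L u(x)^2 dx + ∫_0^L u'(x)^2 dx.
Compute u'(x) = 3 - 2*x.
Then u(x)^2 = x**4 - 6*x**3 + 7*x**2 + 6*x + 1 and u'(x)^2 = 4*x**2 - 12*x + 9.
Integrate each monomial from 0 to 4 using ∫_0^4 c·x^n dx = c·4^(n+1)/(n+1):
  ∫_0^4 u(x)^2 dx = ∫_0^4 (x^4 - 6*x^3 + 7*x^2 + 6*x + 1) dx. Term by term:
    ∫_0^4 x^4 dx = 1024/5;  ∫_0^4 -6*x^3 dx = -384;  ∫_0^4 7*x^2 dx = 448/3;
    ∫_0^4 6*x dx = 48;  ∫_0^4 1 dx = 4.
  Sum: 1024/5 − 384 + 448/3 + 48 + 4 = 332/15.
  ∫_0^4 u'(x)^2 dx = ∫_0^4 (4*x^2 - 12*x + 9) dx. Term by term:
    ∫_0^4 4*x^2 dx = 256/3;  ∫_0^4 -12*x dx = -96;  ∫_0^4 9 dx = 36.
  Sum: 256/3 − 96 + 36 = 76/3.
Adding: ||u||_{H^1}^2 = 332/15 + 76/3 = 712/15.


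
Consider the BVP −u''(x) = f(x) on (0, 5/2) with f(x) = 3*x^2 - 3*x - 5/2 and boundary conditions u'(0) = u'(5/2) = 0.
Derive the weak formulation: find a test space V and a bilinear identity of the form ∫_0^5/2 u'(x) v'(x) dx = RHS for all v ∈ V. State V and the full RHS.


V = H^1(0, 5/2) (no boundary constraint on v; u is determined up to an additive constant); weak form: ∫_0^5/2 u'v' dx = ∫_0^5/2 (3*x^2 - 3*x - 5/2) v dx for all v ∈ V.

Multiply both sides by a test function v and integrate from 0 to 5/2:
  ∫_0^5/2 −u''(x) v(x) dx = ∫_0^5/2 f(x) v(x) dx.
Integrate the LHS by parts once:
  ∫_0^5/2 −u'' v dx = −[u'(x) v(x)]_0^5/2 + ∫_0^5/2 u'(x) v'(x) dx.
Thus ∫_0^5/2 u'(x) v'(x) dx = ∫_0^5/2 f(x) v(x) dx + [u'(x) v(x)]_0^5/2.
Choose V so that boundary terms are either known or forced to vanish.
u has homogeneous Neumann: u'(0) = u'(5/2) = 0. So [u' v]_0^5/2 = 0·v(5/2) − 0·v(0) = 0 for any v; take V = H^1(0, 5/2).
Weak formulation: find u (satisfying any essential BC) such that ∫_0^5/2 u'(x) v'(x) dx = ∫_0^5/2 f v dx for all v ∈ V (homogeneous Neumann, so boundary terms vanish).
Substituting f(x) = 3*x^2 - 3*x - 5/2, the right-hand side is ∫_0^5/2 (3*x^2 - 3*x - 5/2) v dx.
Compatibility check (pure Neumann): taking v ≡ 1 ∈ V gives 0 = ∫_0^5/2 f dx + (0) − (0), i.e. ∫_0^5/2 f dx must equal u'(0) − u'(5/2) = 0. Indeed ∫_0^5/2 (3*x^2 - 3*x - 5/2) dx = 0, so the data are compatible. The solution is then unique only up to an additive constant (fix it e.g. by requiring ∫_0^5/2 u dx = 0).


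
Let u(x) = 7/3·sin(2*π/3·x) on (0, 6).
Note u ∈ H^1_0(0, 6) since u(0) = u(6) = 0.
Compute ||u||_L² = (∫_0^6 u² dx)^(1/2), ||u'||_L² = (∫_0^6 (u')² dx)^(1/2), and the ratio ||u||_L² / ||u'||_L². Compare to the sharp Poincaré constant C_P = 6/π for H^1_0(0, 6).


||u||_L² / ||u'||_L² = 3/(2*π) < C_P = 6/π.

u(x) = 7/3·sin(2*π/3·x), so u'(x) = 14*π*cos(2*π*x/3)/9.
Writing u(x) = A·sin(kπx/L) with A = 7/3 and k = 4, use ∫_0^L sin²(kπx/L) dx = L/2 and ∫_0^L cos²(kπx/L) dx = L/2.
u² = 49/9·sin²(2*π/3·x) and (u')² = 196*π^2/81·cos²(2*π/3·x), and each of sin², cos² integrates to L/2 = 3 over (0, 6).
∫_0^6 u² dx = 49/3, so ||u||_L² = 7*sqrt(3)/3.
∫_0^6 (u')² dx = 196*π^2/27, so ||u'||_L² = 14*sqrt(3)*π/9.
Ratio ||u||_L² / ||u'||_L² = 3/(2*π).
Sharp Poincaré constant on H^1_0(0, 6) is C_P = L/π = 6/π, achieved by sin(π/6·x).
This is the k = 4 harmonic; the ratio L/(kπ) is strictly less than C_P = L/π, consistent with the sharp inequality ||u||_L² ≤ C_P ||u'||_L².


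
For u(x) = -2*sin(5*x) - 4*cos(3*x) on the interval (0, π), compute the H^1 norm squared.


||u||_{H^1(0,π)}^2 = 132*π

u'(x) = 12*sin(3*x) - 10*cos(5*x).
Expand u² and (u')² and integrate term by term on (0, π), using: for integers n ≥ 1, ∫_0^π sin²(nx) dx = ∫_0^π cos²(nx) dx = π/2; for n ≠ n', ∫_0^π sin(nx)sin(n'x) dx = ∫_0^π cos(nx)cos(n'x) dx = 0; and by product-to-sum, ∫_0^π sin(nx)cos(n'x) dx = ½∫_0^π [sin((n+n')x) + sin((n−n')x)] dx, which is 0 when n+n' is even and 2n/(n²−n'²) when n+n' is odd (it need not vanish on (0, π)).
  u² squared terms: (-4)²·∫cos(3x)² dx = 16·π/2 = 8*π;  (-2)²·∫sin(5x)² dx = 4·π/2 = 2*π.
  u² cross terms: 2·(-4)·(-2)·∫cos(3x)·sin(5x) dx = 16·(0) = 0.
  So ∫_0^π u² dx = 8*π + 2*π + 0 = 10*π.
  (u')² squared terms: (-10)²·∫cos(5x)² dx = 100·π/2 = 50*π;  (12)²·∫sin(3x)² dx = 144·π/2 = 72*π.
  (u')² cross terms: 2·(-10)·(12)·∫cos(5x)·sin(3x) dx = -240·(0) = 0.
  So ∫_0^π (u')² dx = 50*π + 72*π + 0 = 122*π.
||u||_{H^1}^2 = (10*π) + (122*π) = 132*π.


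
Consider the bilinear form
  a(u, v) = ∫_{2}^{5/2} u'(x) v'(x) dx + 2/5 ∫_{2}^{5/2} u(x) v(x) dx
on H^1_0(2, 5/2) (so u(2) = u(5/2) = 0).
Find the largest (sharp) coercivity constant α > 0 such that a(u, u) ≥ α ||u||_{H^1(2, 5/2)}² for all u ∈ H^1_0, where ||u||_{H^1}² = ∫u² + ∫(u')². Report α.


α = 2*(1 + 10*π^2)/(5*(1 + 4*π^2))

Coercivity of a(·,·) on H^1_0(2, 5/2) means a(u, u) ≥ α ||u||_{H^1}² for every u ∈ H^1_0.
The interval has length L = 1/2, and Poincaré/coercivity depend only on L. Here a(u, u) = ∫(u')² + (2/5)·∫u².
Here 0 < c = 2/5 < 1. The condition a(u,u) ≥ α||u||_{H^1}² reads (1−α)∫(u')² ≥ (α−c)∫u². Any admissible α is ≤ 1 (rapidly oscillating u have ∫u²/∫(u')² → 0), and α = 1 would force 0 ≥ (1−c)∫u², impossible since c < 1; so 1−α > 0. By the sharp Poincaré inequality on H^1_0 of an interval of length L, ∫(u')² ≥ (π/L)²∫u² with equality for the first sine mode sin(π(x−x₀)/L) (x₀ the left endpoint), so the inequality holds for all u iff (1−α)(π/L)² ≥ α − c, i.e. α ≤ ((π/L)² + c)/((π/L)² + 1) = (1 + c(L/π)²)/(1 + (L/π)²). With (π/L)² = 4*π^2 and c = 2/5, the largest admissible constant is α = ((π/L)² + c)/((π/L)² + 1).
Simplifying, α = 2*(1 + 10*π^2)/(5*(1 + 4*π^2)).


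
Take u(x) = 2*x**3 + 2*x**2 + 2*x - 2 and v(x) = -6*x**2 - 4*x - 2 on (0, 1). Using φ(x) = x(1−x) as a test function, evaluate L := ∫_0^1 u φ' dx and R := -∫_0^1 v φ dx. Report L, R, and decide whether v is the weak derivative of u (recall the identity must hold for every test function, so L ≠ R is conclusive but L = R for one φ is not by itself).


LHS = -29/30, RHS = 29/30. No, v is not the weak derivative of u.

u(x) = 2*x**3 + 2*x**2 + 2*x - 2, classical derivative u'(x) = 6*x**2 + 4*x + 2.
φ(x) = x(1−x), so φ'(x) = 1 - 2*x.
Note φ(0) = φ(1) = 0, so the boundary term u·φ vanishes.
LHS = ∫_0^1 u(x) φ'(x) dx = ∫_0^1 (-4*x^4 - 2*x^3 - 2*x^2 + 6*x - 2) dx. Term by term:
  ∫_0^1 -4*x^4 dx = -4/5;  ∫_0^1 -2*x^3 dx = -1/2;  ∫_0^1 -2*x^2 dx = -2/3;
  ∫_0^1 6*x dx = 3;  ∫_0^1 -2 dx = -2.
Sum: -4/5 − 1/2 − 2/3 + 3 − 2 = -29/30.
So LHS = -29/30.
∫_0^1 v(x) φ(x) dx = ∫_0^1 (6*x^4 - 2*x^3 - 2*x^2 - 2*x) dx. Term by term:
  ∫_0^1 6*x^4 dx = 6/5;  ∫_0^1 -2*x^3 dx = -1/2;  ∫_0^1 -2*x^2 dx = -2/3;
  ∫_0^1 -2*x dx = -1.
Sum: 6/5 − 1/2 − 2/3 − 1 = -29/30.
So RHS = -∫_0^1 v(x) φ(x) dx = 29/30.
LHS − RHS = -29/15 ≠ 0, so the identity fails.
(For a valid weak derivative the identity must hold for EVERY test function, in particular this one. The failure shows v is NOT the weak derivative of u.)
Correct weak derivative would be u'(x) = 6*x**2 + 4*x + 2.


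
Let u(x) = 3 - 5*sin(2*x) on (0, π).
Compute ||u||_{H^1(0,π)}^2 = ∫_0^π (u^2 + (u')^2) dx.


||u||_{H^1(0,π)}^2 = 143*π/2

u'(x) = -10*cos(2*x).
Expand u² and (u')² and integrate term by term on (0, π), using: for integers n ≥ 1, ∫_0^π sin²(nx) dx = ∫_0^π cos²(nx) dx = π/2; for n ≠ n', ∫_0^π sin(nx)sin(n'x) dx = ∫_0^π cos(nx)cos(n'x) dx = 0; and by product-to-sum, ∫_0^π sin(nx)cos(n'x) dx = ½∫_0^π [sin((n+n')x) + sin((n−n')x)] dx, which is 0 when n+n' is even and 2n/(n²−n'²) when n+n' is odd (it need not vanish on (0, π)). For the constant mode: ∫_0^π 1 dx = π, ∫_0^π cos(nx) dx = 0, ∫_0^π sin(nx) dx = (1−(−1)^n)/n.
  u² squared terms: (3)²·∫1 dx = 9·π = 9*π;  (-5)²·∫sin(2x)² dx = 25·π/2 = 25*π/2.
  u² cross terms: 2·(3)·(-5)·∫1·sin(2x) dx = -30·(0) = 0.
  So ∫_0^π u² dx = 9*π + 25*π/2 + 0 = 43*π/2.
  (u')² squared terms: (-10)²·∫cos(2x)² dx = 100·π/2 = 50*π.
  So ∫_0^π (u')² dx = 50*π.
||u||_{H^1}^2 = (43*π/2) + (50*π) = 143*π/2.


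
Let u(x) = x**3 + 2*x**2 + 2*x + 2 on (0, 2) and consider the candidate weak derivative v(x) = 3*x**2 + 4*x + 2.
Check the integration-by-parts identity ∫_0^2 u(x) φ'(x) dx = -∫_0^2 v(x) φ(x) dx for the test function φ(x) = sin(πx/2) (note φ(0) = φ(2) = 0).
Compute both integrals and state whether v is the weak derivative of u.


LHS = -48/π + 96/π^3, RHS = -48/π + 96/π^3. Yes, v = u' weakly.

u(x) = x**3 + 2*x**2 + 2*x + 2, classical derivative u'(x) = 3*x**2 + 4*x + 2.
φ(x) = sin(πx/2), so φ'(x) = π*cos(π*x/2)/2.
Note φ(0) = φ(2) = 0, so the boundary term u·φ vanishes.
LHS = ∫_0^2 u(x) φ'(x) dx = ∫_0^2 (π*x^3*cos(π*x/2)/2 + π*x^2*cos(π*x/2) + π*x*cos(π*x/2) + π*cos(π*x/2)) dx. Term by term:
  ∫_0^2 π*cos(π*x/2) dx = 0;  ∫_0^2 π*x*cos(π*x/2) dx = -8/π;  ∫_0^2 π*x^2*cos(π*x/2) dx = -16/π;
  ∫_0^2 π*x^3*cos(π*x/2)/2 dx = -24/π + 96/π^3.
Sum: 0 − 8/π − 16/π + -24/π + 96/π^3 = -48/π + 96/π^3.
So LHS = -48/π + 96/π^3.
∫_0^2 v(x) φ(x) dx = ∫_0^2 (3*x^2*sin(π*x/2) + 4*x*sin(π*x/2) + 2*sin(π*x/2)) dx. Term by term:
  ∫_0^2 2*sin(π*x/2) dx = 8/π;  ∫_0^2 3*x^2*sin(π*x/2) dx = -96/π^3 + 24/π;  ∫_0^2 4*x*sin(π*x/2) dx = 16/π.
Sum: 8/π + -96/π^3 + 24/π + 16/π = -96/π^3 + 48/π.
So RHS = -∫_0^2 v(x) φ(x) dx = -48/π + 96/π^3.
LHS = RHS, so the identity holds for this test φ.
Moreover u is smooth here and v(x) = u'(x) = 3*x**2 + 4*x + 2 pointwise, so the identity holds for every test function. Hence v is the weak derivative of u.


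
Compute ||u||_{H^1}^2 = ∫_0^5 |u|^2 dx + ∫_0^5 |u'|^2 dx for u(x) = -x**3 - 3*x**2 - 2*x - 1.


||u||_{H^1}^2 = 2147875/42

The H^1 norm (squared) on an interval (0, L) is
  ||u||_{H^1}^2 = ∫_0^L u(x)^2 dx + ∫_0^L u'(x)^2 dx.
Compute u'(x) = -3*x**2 - 6*x - 2.
Then u(x)^2 = x**6 + 6*x**5 + 13*x**4 + 14*x**3 + 10*x**2 + 4*x + 1 and u'(x)^2 = 9*x**4 + 36*x**3 + 48*x**2 + 24*x + 4.
Integrate each monomial from 0 to 5 using ∫_0^5 c·x^n dx = c·5^(n+1)/(n+1):
  ∫_0^5 u(x)^2 dx = ∫_0^5 (x^6 + 6*x^5 + 13*x^4 + 14*x^3 + 10*x^2 + 4*x + 1) dx. Term by term:
    ∫_0^5 x^6 dx = 78125/7;  ∫_0^5 6*x^5 dx = 15625;  ∫_0^5 13*x^4 dx = 8125;
    ∫_0^5 14*x^3 dx = 4375/2;  ∫_0^5 10*x^2 dx = 1250/3;  ∫_0^5 4*x dx = 50;
    ∫_0^5 1 dx = 5.
  Sum: 78125/7 + 15625 + 8125 + 4375/2 + 1250/3 + 50 + 5 = 1577935/42.
  ∫_0^5 u'(x)^2 dx = ∫_0^5 (9*x^4 + 36*x^3 + 48*x^2 + 24*x + 4) dx. Term by term:
    ∫_0^5 9*x^4 dx = 5625;  ∫_0^5 36*x^3 dx = 5625;  ∫_0^5 48*x^2 dx = 2000;
    ∫_0^5 24*x dx = 300;  ∫_0^5 4 dx = 20.
  Sum: 5625 + 5625 + 2000 + 300 + 20 = 13570.
Adding: ||u||_{H^1}^2 = 1577935/42 + 13570 = 2147875/42.


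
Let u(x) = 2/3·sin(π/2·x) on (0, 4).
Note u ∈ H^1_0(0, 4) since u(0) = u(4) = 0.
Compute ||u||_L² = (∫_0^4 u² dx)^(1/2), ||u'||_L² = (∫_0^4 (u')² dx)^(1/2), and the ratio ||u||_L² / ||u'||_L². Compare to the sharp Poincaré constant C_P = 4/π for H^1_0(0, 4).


||u||_L² / ||u'||_L² = 2/π < C_P = 4/π.

u(x) = 2/3·sin(π/2·x), so u'(x) = π*cos(π*x/2)/3.
Writing u(x) = A·sin(kπx/L) with A = 2/3 and k = 2, use ∫_0^L sin²(kπx/L) dx = L/2 and ∫_0^L cos²(kπx/L) dx = L/2.
u² = 4/9·sin²(π/2·x) and (u')² = π^2/9·cos²(π/2·x), and each of sin², cos² integrates to L/2 = 2 over (0, 4).
∫_0^4 u² dx = 8/9, so ||u||_L² = 2*sqrt(2)/3.
∫_0^4 (u')² dx = 2*π^2/9, so ||u'||_L² = sqrt(2)*π/3.
Ratio ||u||_L² / ||u'||_L² = 2/π.
Sharp Poincaré constant on H^1_0(0, 4) is C_P = L/π = 4/π, achieved by sin(π/4·x).
This is the k = 2 harmonic; the ratio L/(kπ) is strictly less than C_P = L/π, consistent with the sharp inequality ||u||_L² ≤ C_P ||u'||_L².


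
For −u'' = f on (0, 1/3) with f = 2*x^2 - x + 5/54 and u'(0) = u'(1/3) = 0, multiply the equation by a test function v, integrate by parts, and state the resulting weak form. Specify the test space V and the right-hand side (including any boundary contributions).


V = H^1(0, 1/3) (no boundary constraint on v; u is determined up to an additive constant); weak form: ∫_0^1/3 u'v' dx = ∫_0^1/3 (2*x^2 - x + 5/54) v dx for all v ∈ V.

Multiply both sides by a test function v and integrate from 0 to 1/3:
  ∫_0^1/3 −u''(x) v(x) dx = ∫_0^1/3 f(x) v(x) dx.
Integrate the LHS by parts once:
  ∫_0^1/3 −u'' v dx = −[u'(x) v(x)]_0^1/3 + ∫_0^1/3 u'(x) v'(x) dx.
Thus ∫_0^1/3 u'(x) v'(x) dx = ∫_0^1/3 f(x) v(x) dx + [u'(x) v(x)]_0^1/3.
Choose V so that boundary terms are either known or forced to vanish.
u has homogeneous Neumann: u'(0) = u'(1/3) = 0. So [u' v]_0^1/3 = 0·v(1/3) − 0·v(0) = 0 for any v; take V = H^1(0, 1/3).
Weak formulation: find u (satisfying any essential BC) such that ∫_0^1/3 u'(x) v'(x) dx = ∫_0^1/3 f v dx for all v ∈ V (homogeneous Neumann, so boundary terms vanish).
Substituting f(x) = 2*x^2 - x + 5/54, the right-hand side is ∫_0^1/3 (2*x^2 - x + 5/54) v dx.
Compatibility check (pure Neumann): taking v ≡ 1 ∈ V gives 0 = ∫_0^1/3 f dx + (0) − (0), i.e. ∫_0^1/3 f dx must equal u'(0) − u'(1/3) = 0. Indeed ∫_0^1/3 (2*x^2 - x + 5/54) dx = 0, so the data are compatible. The solution is then unique only up to an additive constant (fix it e.g. by requiring ∫_0^1/3 u dx = 0).


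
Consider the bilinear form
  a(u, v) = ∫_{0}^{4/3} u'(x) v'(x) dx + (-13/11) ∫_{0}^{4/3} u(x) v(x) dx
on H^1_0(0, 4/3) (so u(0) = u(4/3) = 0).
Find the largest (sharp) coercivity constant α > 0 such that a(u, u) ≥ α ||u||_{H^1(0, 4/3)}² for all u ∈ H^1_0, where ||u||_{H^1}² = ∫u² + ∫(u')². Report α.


α = (-208 + 99*π^2)/(11*(16 + 9*π^2))

Coercivity of a(·,·) on H^1_0(0, 4/3) means a(u, u) ≥ α ||u||_{H^1}² for every u ∈ H^1_0.
The interval has length L = 4/3, and Poincaré/coercivity depend only on L. Here a(u, u) = ∫(u')² + (-13/11)·∫u².
Here c = -13/11 < 0 with |c| < (π/L)² = 9*π^2/16, so coercivity still holds. The condition a(u,u) ≥ α||u||_{H^1}² reads (1−α)∫(u')² ≥ (α−c)∫u². Any admissible α is ≤ 1 (rapidly oscillating u have ∫u²/∫(u')² → 0), and α = 1 would force 0 ≥ (1−c)∫u², impossible since c < 1; so 1−α > 0. By the sharp Poincaré inequality on H^1_0 of an interval of length L, ∫(u')² ≥ (π/L)²∫u² with equality for the first sine mode sin(π(x−x₀)/L) (x₀ the left endpoint), so the inequality holds for all u iff (1−α)(π/L)² ≥ α − c, i.e. α ≤ ((π/L)² + c)/((π/L)² + 1) = (1 + c(L/π)²)/(1 + (L/π)²). (Direct route, valid since c ≤ 0: Poincaré gives c∫u² ≥ c(L/π)²∫(u')², so a(u,u) ≥ (1 + c(L/π)²)∫(u')², while ||u||_{H^1}² ≤ (1 + (L/π)²)∫(u')²; dividing yields the same α.) With (π/L)² = 9*π^2/16 and c = -13/11, the largest admissible constant is α = ((π/L)² + c)/((π/L)² + 1).
Simplifying, α = (-208 + 99*π^2)/(11*(16 + 9*π^2)).


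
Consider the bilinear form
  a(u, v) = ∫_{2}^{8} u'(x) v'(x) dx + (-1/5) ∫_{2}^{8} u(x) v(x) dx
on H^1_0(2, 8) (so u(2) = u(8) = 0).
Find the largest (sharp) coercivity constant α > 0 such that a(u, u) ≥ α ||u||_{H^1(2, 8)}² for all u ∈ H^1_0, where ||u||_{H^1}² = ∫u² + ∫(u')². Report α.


α = (-36/5 + π^2)/(π^2 + 36)

Coercivity of a(·,·) on H^1_0(2, 8) means a(u, u) ≥ α ||u||_{H^1}² for every u ∈ H^1_0.
The interval has length L = 6, and Poincaré/coercivity depend only on L. Here a(u, u) = ∫(u')² + (-1/5)·∫u².
Here c = -1/5 < 0 with |c| < (π/L)² = π^2/36, so coercivity still holds. The condition a(u,u) ≥ α||u||_{H^1}² reads (1−α)∫(u')² ≥ (α−c)∫u². Any admissible α is ≤ 1 (rapidly oscillating u have ∫u²/∫(u')² → 0), and α = 1 would force 0 ≥ (1−c)∫u², impossible since c < 1; so 1−α > 0. By the sharp Poincaré inequality on H^1_0 of an interval of length L, ∫(u')² ≥ (π/L)²∫u² with equality for the first sine mode sin(π(x−x₀)/L) (x₀ the left endpoint), so the inequality holds for all u iff (1−α)(π/L)² ≥ α − c, i.e. α ≤ ((π/L)² + c)/((π/L)² + 1) = (1 + c(L/π)²)/(1 + (L/π)²). (Direct route, valid since c ≤ 0: Poincaré gives c∫u² ≥ c(L/π)²∫(u')², so a(u,u) ≥ (1 + c(L/π)²)∫(u')², while ||u||_{H^1}² ≤ (1 + (L/π)²)∫(u')²; dividing yields the same α.) With (π/L)² = π^2/36 and c = -1/5, the largest admissible constant is α = ((π/L)² + c)/((π/L)² + 1).
Simplifying, α = (-36/5 + π^2)/(π^2 + 36).


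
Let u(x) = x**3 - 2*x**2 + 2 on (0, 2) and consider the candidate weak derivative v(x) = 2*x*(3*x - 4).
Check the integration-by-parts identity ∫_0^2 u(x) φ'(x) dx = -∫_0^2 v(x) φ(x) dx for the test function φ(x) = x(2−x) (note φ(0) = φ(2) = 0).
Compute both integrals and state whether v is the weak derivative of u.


LHS = 8/15, RHS = 16/15. No, v is not the weak derivative of u.

u(x) = x**3 - 2*x**2 + 2, classical derivative u'(x) = 3*x**2 - 4*x.
φ(x) = x(2−x), so φ'(x) = 2 - 2*x.
Note φ(0) = φ(2) = 0, so the boundary term u·φ vanishes.
LHS = ∫_0^2 u(x) φ'(x) dx = ∫_0^2 (-2*x^4 + 6*x^3 - 4*x^2 - 4*x + 4) dx. Term by term:
  ∫_0^2 -2*x^4 dx = -64/5;  ∫_0^2 6*x^3 dx = 24;  ∫_0^2 -4*x^2 dx = -32/3;
  ∫_0^2 -4*x dx = -8;  ∫_0^2 4 dx = 8.
Sum: -64/5 + 24 − 32/3 − 8 + 8 = 8/15.
So LHS = 8/15.
∫_0^2 v(x) φ(x) dx = ∫_0^2 (-6*x^4 + 20*x^3 - 16*x^2) dx. Term by term:
  ∫_0^2 -6*x^4 dx = -192/5;  ∫_0^2 20*x^3 dx = 80;  ∫_0^2 -16*x^2 dx = -128/3.
Sum: -192/5 + 80 − 128/3 = -16/15.
So RHS = -∫_0^2 v(x) φ(x) dx = 16/15.
LHS − RHS = -8/15 ≠ 0, so the identity fails.
(For a valid weak derivative the identity must hold for EVERY test function, in particular this one. The failure shows v is NOT the weak derivative of u.)
Correct weak derivative would be u'(x) = 3*x**2 - 4*x.


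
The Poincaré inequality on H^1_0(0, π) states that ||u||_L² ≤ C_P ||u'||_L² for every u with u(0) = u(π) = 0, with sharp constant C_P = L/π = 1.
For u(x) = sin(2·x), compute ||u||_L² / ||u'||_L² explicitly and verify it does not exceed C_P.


||u||_L² / ||u'||_L² = 1/2 < C_P = 1.

u(x) = sin(2·x), so u'(x) = 2*cos(2*x).
Writing u(x) = A·sin(kπx/L) with A = 1 and k = 2, use ∫_0^L sin²(kπx/L) dx = L/2 and ∫_0^L cos²(kπx/L) dx = L/2.
u² = 1·sin²(2·x) and (u')² = 4·cos²(2·x), and each of sin², cos² integrates to L/2 = π/2 over (0, π).
∫_0^π u² dx = π/2, so ||u||_L² = sqrt(2)*sqrt(π)/2.
∫_0^π (u')² dx = 2*π, so ||u'||_L² = sqrt(2)*sqrt(π).
Ratio ||u||_L² / ||u'||_L² = 1/2.
Sharp Poincaré constant on H^1_0(0, π) is C_P = L/π = 1, achieved by sin(x).
This is the k = 2 harmonic; the ratio L/(kπ) is strictly less than C_P = L/π, consistent with the sharp inequality ||u||_L² ≤ C_P ||u'||_L².


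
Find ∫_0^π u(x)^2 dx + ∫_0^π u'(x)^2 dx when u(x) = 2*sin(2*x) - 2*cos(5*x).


||u||_{H^1(0,π)}^2 = 832/21 + 62*π

u'(x) = 10*sin(5*x) + 4*cos(2*x).
Expand u² and (u')² and integrate term by term on (0, π), using: for integers n ≥ 1, ∫_0^π sin²(nx) dx = ∫_0^π cos²(nx) dx = π/2; for n ≠ n', ∫_0^π sin(nx)sin(n'x) dx = ∫_0^π cos(nx)cos(n'x) dx = 0; and by product-to-sum, ∫_0^π sin(nx)cos(n'x) dx = ½∫_0^π [sin((n+n')x) + sin((n−n')x)] dx, which is 0 when n+n' is even and 2n/(n²−n'²) when n+n' is odd (it need not vanish on (0, π)).
  u² squared terms: (-2)²·∫cos(5x)² dx = 4·π/2 = 2*π;  (2)²·∫sin(2x)² dx = 4·π/2 = 2*π.
  u² cross terms: 2·(-2)·(2)·∫cos(5x)·sin(2x) dx = -8·(-4/21) = 32/21.
  So ∫_0^π u² dx = 2*π + 2*π + 32/21 = 32/21 + 4*π.
  (u')² squared terms: (4)²·∫cos(2x)² dx = 16·π/2 = 8*π;  (10)²·∫sin(5x)² dx = 100·π/2 = 50*π.
  (u')² cross terms: 2·(4)·(10)·∫cos(2x)·sin(5x) dx = 80·(10/21) = 800/21.
  So ∫_0^π (u')² dx = 8*π + 50*π + 800/21 = 800/21 + 58*π.
||u||_{H^1}^2 = (32/21 + 4*π) + (800/21 + 58*π) = 832/21 + 62*π.


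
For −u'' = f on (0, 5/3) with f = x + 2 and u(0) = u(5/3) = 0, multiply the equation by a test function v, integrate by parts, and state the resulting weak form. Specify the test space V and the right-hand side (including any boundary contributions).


V = H^1_0(0, 5/3) (so v(0) = v(5/3) = 0); weak form: ∫_0^5/3 u'v' dx = ∫_0^5/3 (x + 2) v dx for all v ∈ V.

Multiply both sides by a test function v and integrate from 0 to 5/3:
  ∫_0^5/3 −u''(x) v(x) dx = ∫_0^5/3 f(x) v(x) dx.
Integrate the LHS by parts once:
  ∫_0^5/3 −u'' v dx = −[u'(x) v(x)]_0^5/3 + ∫_0^5/3 u'(x) v'(x) dx.
Thus ∫_0^5/3 u'(x) v'(x) dx = ∫_0^5/3 f(x) v(x) dx + [u'(x) v(x)]_0^5/3.
Choose V so that boundary terms are either known or forced to vanish.
u is Dirichlet: u(0) = u(5/3) = 0. Let V = H^1_0(0, 5/3); then v(0) = v(5/3) = 0, and [u' v]_0^5/3 = 0.
Weak formulation: find u (satisfying any essential BC) such that ∫_0^5/3 u'(x) v'(x) dx = ∫_0^5/3 f v dx for all v ∈ V.
Substituting f(x) = x + 2, the right-hand side is ∫_0^5/3 (x + 2) v dx.


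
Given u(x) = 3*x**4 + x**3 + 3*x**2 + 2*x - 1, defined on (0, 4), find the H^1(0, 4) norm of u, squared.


||u||_{H^1}^2 = 16678084/21

The H^1 norm (squared) on an interval (0, L) is
  ||u||_{H^1}^2 = ∫_0^L u(x)^2 dx + ∫_0^L u'(x)^2 dx.
Compute u'(x) = 12*x**3 + 3*x**2 + 6*x + 2.
Then u(x)^2 = 9*x**8 + 6*x**7 + 19*x**6 + 18*x**5 + 7*x**4 + 10*x**3 - 2*x**2 - 4*x + 1 and u'(x)^2 = 144*x**6 + 72*x**5 + 153*x**4 + 84*x**3 + 48*x**2 + 24*x + 4.
Integrate each monomial from 0 to 4 using ∫_0^4 c·x^n dx = c·4^(n+1)/(n+1):
  ∫_0^4 u(x)^2 dx = ∫_0^4 (9*x^8 + 6*x^7 + 19*x^6 + 18*x^5 + 7*x^4 + 10*x^3 - 2*x^2 - 4*x + 1) dx. Term by term:
    ∫_0^4 9*x^8 dx = 262144;  ∫_0^4 6*x^7 dx = 49152;  ∫_0^4 19*x^6 dx = 311296/7;
    ∫_0^4 18*x^5 dx = 12288;  ∫_0^4 7*x^4 dx = 7168/5;  ∫_0^4 10*x^3 dx = 640;
    ∫_0^4 -2*x^2 dx = -128/3;  ∫_0^4 -4*x dx = -32;  ∫_0^4 1 dx = 4.
  Sum: 262144 + 49152 + 311296/7 + 12288 + 7168/5 + 640 − 128/3 − 32 + 4 = 38856068/105.
  ∫_0^4 u'(x)^2 dx = ∫_0^4 (144*x^6 + 72*x^5 + 153*x^4 + 84*x^3 + 48*x^2 + 24*x + 4) dx. Term by term:
    ∫_0^4 144*x^6 dx = 2359296/7;  ∫_0^4 72*x^5 dx = 49152;  ∫_0^4 153*x^4 dx = 156672/5;
    ∫_0^4 84*x^3 dx = 5376;  ∫_0^4 48*x^2 dx = 1024;  ∫_0^4 24*x dx = 192;
    ∫_0^4 4 dx = 16.
  Sum: 2359296/7 + 49152 + 156672/5 + 5376 + 1024 + 192 + 16 = 14844784/35.
Adding: ||u||_{H^1}^2 = 38856068/105 + 14844784/35 = 16678084/21.


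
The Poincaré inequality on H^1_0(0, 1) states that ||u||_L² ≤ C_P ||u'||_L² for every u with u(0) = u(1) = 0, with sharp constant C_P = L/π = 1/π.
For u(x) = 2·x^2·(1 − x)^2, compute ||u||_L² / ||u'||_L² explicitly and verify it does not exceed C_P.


||u||_L² / ||u'||_L² = sqrt(3)/6 < C_P = 1/π.

u(x) = 2·x^2·(1 − x)^2, so u'(x) = 4*x*(x - 1)*(2*x - 1).
u(x) = 2·x^2·(1 − x)^2 vanishes at x = 0 and x = 1, so u ∈ H^1_0(0, 1). Differentiate via the product rule and integrate the resulting polynomials term by term.
  ∫_0^1 u² dx = ∫_0^1 (4*x^8 - 16*x^7 + 24*x^6 - 16*x^5 + 4*x^4) dx. Term by term:
    ∫_0^1 4*x^8 dx = 4/9;  ∫_0^1 -16*x^7 dx = -2;  ∫_0^1 24*x^6 dx = 24/7;
    ∫_0^1 -16*x^5 dx = -8/3;  ∫_0^1 4*x^4 dx = 4/5.
  Sum: 4/9 − 2 + 24/7 − 8/3 + 4/5 = 2/315.
  ∫_0^1 (u')² dx = ∫_0^1 (64*x^6 - 192*x^5 + 208*x^4 - 96*x^3 + 16*x^2) dx. Term by term:
    ∫_0^1 64*x^6 dx = 64/7;  ∫_0^1 -192*x^5 dx = -32;  ∫_0^1 208*x^4 dx = 208/5;
    ∫_0^1 -96*x^3 dx = -24;  ∫_0^1 16*x^2 dx = 16/3.
  Sum: 64/7 − 32 + 208/5 − 24 + 16/3 = 8/105.
∫_0^1 u² dx = 2/315, so ||u||_L² = sqrt(70)/105.
∫_0^1 (u')² dx = 8/105, so ||u'||_L² = 2*sqrt(210)/105.
Ratio ||u||_L² / ||u'||_L² = sqrt(3)/6.
Sharp Poincaré constant on H^1_0(0, 1) is C_P = L/π = 1/π, achieved by sin(π·x).
A polynomial bump cannot attain the sharp Poincaré constant (only the first sine eigenfunction does), so the ratio is strictly less than C_P, consistent with ||u||_L² ≤ C_P ||u'||_L².


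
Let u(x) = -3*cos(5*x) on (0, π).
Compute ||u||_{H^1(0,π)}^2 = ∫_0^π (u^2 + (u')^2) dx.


||u||_{H^1(0,π)}^2 = 117*π

u'(x) = 15*sin(5*x).
Expand u² and (u')² and integrate term by term on (0, π), using: for integers n ≥ 1, ∫_0^π sin²(nx) dx = ∫_0^π cos²(nx) dx = π/2; for n ≠ n', ∫_0^π sin(nx)sin(n'x) dx = ∫_0^π cos(nx)cos(n'x) dx = 0; and by product-to-sum, ∫_0^π sin(nx)cos(n'x) dx = ½∫_0^π [sin((n+n')x) + sin((n−n')x)] dx, which is 0 when n+n' is even and 2n/(n²−n'²) when n+n' is odd (it need not vanish on (0, π)).
  u² squared terms: (-3)²·∫cos(5x)² dx = 9·π/2 = 9*π/2.
  So ∫_0^π u² dx = 9*π/2.
  (u')² squared terms: (15)²·∫sin(5x)² dx = 225·π/2 = 225*π/2.
  So ∫_0^π (u')² dx = 225*π/2.
||u||_{H^1}^2 = (9*π/2) + (225*π/2) = 117*π.


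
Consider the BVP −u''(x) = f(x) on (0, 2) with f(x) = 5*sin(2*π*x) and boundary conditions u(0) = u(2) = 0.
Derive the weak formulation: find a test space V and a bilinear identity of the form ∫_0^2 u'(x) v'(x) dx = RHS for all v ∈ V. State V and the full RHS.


V = H^1_0(0, 2) (so v(0) = v(2) = 0); weak form: ∫_0^2 u'v' dx = ∫_0^2 (5*sin(2*π*x)) v dx for all v ∈ V.

Multiply both sides by a test function v and integrate from 0 to 2:
  ∫_0^2 −u''(x) v(x) dx = ∫_0^2 f(x) v(x) dx.
Integrate the LHS by parts once:
  ∫_0^2 −u'' v dx = −[u'(x) v(x)]_0^2 + ∫_0^2 u'(x) v'(x) dx.
Thus ∫_0^2 u'(x) v'(x) dx = ∫_0^2 f(x) v(x) dx + [u'(x) v(x)]_0^2.
Choose V so that boundary terms are either known or forced to vanish.
u is Dirichlet: u(0) = u(2) = 0. Let V = H^1_0(0, 2); then v(0) = v(2) = 0, and [u' v]_0^2 = 0.
Weak formulation: find u (satisfying any essential BC) such that ∫_0^2 u'(x) v'(x) dx = ∫_0^2 f v dx for all v ∈ V.
Substituting f(x) = 5*sin(2*π*x), the right-hand side is ∫_0^2 (5*sin(2*π*x)) v dx.


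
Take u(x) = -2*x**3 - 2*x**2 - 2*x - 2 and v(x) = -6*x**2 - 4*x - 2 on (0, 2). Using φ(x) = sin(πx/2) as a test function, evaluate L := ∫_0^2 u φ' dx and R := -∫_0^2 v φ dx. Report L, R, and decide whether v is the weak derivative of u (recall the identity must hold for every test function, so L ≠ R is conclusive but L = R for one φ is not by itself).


LHS = -192/π^3 + 72/π, RHS = -192/π^3 + 72/π. Yes, v = u' weakly.

u(x) = -2*x**3 - 2*x**2 - 2*x - 2, classical derivative u'(x) = -6*x**2 - 4*x - 2.
φ(x) = sin(πx/2), so φ'(x) = π*cos(π*x/2)/2.
Note φ(0) = φ(2) = 0, so the boundary term u·φ vanishes.
LHS = ∫_0^2 u(x) φ'(x) dx = ∫_0^2 (-π*x^3*cos(π*x/2) - π*x^2*cos(π*x/2) - π*x*cos(π*x/2) - π*cos(π*x/2)) dx. Term by term:
  ∫_0^2 -π*cos(π*x/2) dx = 0;  ∫_0^2 -π*x*cos(π*x/2) dx = 8/π;  ∫_0^2 -π*x^2*cos(π*x/2) dx = 16/π;
  ∫_0^2 -π*x^3*cos(π*x/2) dx = -192/π^3 + 48/π.
Sum: 0 + 8/π + 16/π + -192/π^3 + 48/π = -192/π^3 + 72/π.
So LHS = -192/π^3 + 72/π.
∫_0^2 v(x) φ(x) dx = ∫_0^2 (-6*x^2*sin(π*x/2) - 4*x*sin(π*x/2) - 2*sin(π*x/2)) dx. Term by term:
  ∫_0^2 -2*sin(π*x/2) dx = -8/π;  ∫_0^2 -6*x^2*sin(π*x/2) dx = -48/π + 192/π^3;  ∫_0^2 -4*x*sin(π*x/2) dx = -16/π.
Sum: -8/π + -48/π + 192/π^3 − 16/π = -72/π + 192/π^3.
So RHS = -∫_0^2 v(x) φ(x) dx = -192/π^3 + 72/π.
LHS = RHS, so the identity holds for this test φ.
Moreover u is smooth here and v(x) = u'(x) = -6*x**2 - 4*x - 2 pointwise, so the identity holds for every test function. Hence v is the weak derivative of u.


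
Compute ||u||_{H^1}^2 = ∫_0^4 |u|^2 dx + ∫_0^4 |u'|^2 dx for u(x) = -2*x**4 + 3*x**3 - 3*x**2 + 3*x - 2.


||u||_{H^1}^2 = 41554364/315

The H^1 norm (squared) on an interval (0, L) is
  ||u||_{H^1}^2 = ∫_0^L u(x)^2 dx + ∫_0^L u'(x)^2 dx.
Compute u'(x) = -8*x**3 + 9*x**2 - 6*x + 3.
Then u(x)^2 = 4*x**8 - 12*x**7 + 21*x**6 - 30*x**5 + 35*x**4 - 30*x**3 + 21*x**2 - 12*x + 4 and u'(x)^2 = 64*x**6 - 144*x**5 + 177*x**4 - 156*x**3 + 90*x**2 - 36*x + 9.
Integrate each monomial from 0 to 4 using ∫_0^4 c·x^n dx = c·4^(n+1)/(n+1):
  ∫_0^4 u(x)^2 dx = ∫_0^4 (4*x^8 - 12*x^7 + 21*x^6 - 30*x^5 + 35*x^4 - 30*x^3 + 21*x^2 - 12*x + 4) dx. Term by term:
    ∫_0^4 4*x^8 dx = 1048576/9;  ∫_0^4 -12*x^7 dx = -98304;  ∫_0^4 21*x^6 dx = 49152;
    ∫_0^4 -30*x^5 dx = -20480;  ∫_0^4 35*x^4 dx = 7168;  ∫_0^4 -30*x^3 dx = -1920;
    ∫_0^4 21*x^2 dx = 448;  ∫_0^4 -12*x dx = -96;  ∫_0^4 4 dx = 16.
  Sum: 1048576/9 − 98304 + 49152 − 20480 + 7168 − 1920 + 448 − 96 + 16 = 472432/9.
  ∫_0^4 u'(x)^2 dx = ∫_0^4 (64*x^6 - 144*x^5 + 177*x^4 - 156*x^3 + 90*x^2 - 36*x + 9) dx. Term by term:
    ∫_0^4 64*x^6 dx = 1048576/7;  ∫_0^4 -144*x^5 dx = -98304;  ∫_0^4 177*x^4 dx = 181248/5;
    ∫_0^4 -156*x^3 dx = -9984;  ∫_0^4 90*x^2 dx = 1920;  ∫_0^4 -36*x dx = -288;
    ∫_0^4 9 dx = 36.
  Sum: 1048576/7 − 98304 + 181248/5 − 9984 + 1920 − 288 + 36 = 2779916/35.
Adding: ||u||_{H^1}^2 = 472432/9 + 2779916/35 = 41554364/315.


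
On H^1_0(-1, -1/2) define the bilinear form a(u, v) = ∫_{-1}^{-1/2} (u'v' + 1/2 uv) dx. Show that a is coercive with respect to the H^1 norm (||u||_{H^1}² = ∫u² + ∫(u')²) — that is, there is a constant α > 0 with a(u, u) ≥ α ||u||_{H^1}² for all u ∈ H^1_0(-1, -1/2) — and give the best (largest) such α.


α = (1 + 8*π^2)/(2*(1 + 4*π^2))

Coercivity of a(·,·) on H^1_0(-1, -1/2) means a(u, u) ≥ α ||u||_{H^1}² for every u ∈ H^1_0.
The interval has length L = 1/2, and Poincaré/coercivity depend only on L. Here a(u, u) = ∫(u')² + (1/2)·∫u².
Here 0 < c = 1/2 < 1. The condition a(u,u) ≥ α||u||_{H^1}² reads (1−α)∫(u')² ≥ (α−c)∫u². Any admissible α is ≤ 1 (rapidly oscillating u have ∫u²/∫(u')² → 0), and α = 1 would force 0 ≥ (1−c)∫u², impossible since c < 1; so 1−α > 0. By the sharp Poincaré inequality on H^1_0 of an interval of length L, ∫(u')² ≥ (π/L)²∫u² with equality for the first sine mode sin(π(x−x₀)/L) (x₀ the left endpoint), so the inequality holds for all u iff (1−α)(π/L)² ≥ α − c, i.e. α ≤ ((π/L)² + c)/((π/L)² + 1) = (1 + c(L/π)²)/(1 + (L/π)²). With (π/L)² = 4*π^2 and c = 1/2, the largest admissible constant is α = ((π/L)² + c)/((π/L)² + 1).
Simplifying, α = (1 + 8*π^2)/(2*(1 + 4*π^2)).


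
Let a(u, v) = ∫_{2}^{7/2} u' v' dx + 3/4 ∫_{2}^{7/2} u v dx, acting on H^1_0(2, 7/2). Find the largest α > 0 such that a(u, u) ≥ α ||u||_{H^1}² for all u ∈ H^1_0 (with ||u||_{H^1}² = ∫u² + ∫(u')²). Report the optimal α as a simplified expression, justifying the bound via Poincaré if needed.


α = (27 + 16*π^2)/(4*(9 + 4*π^2))

Coercivity of a(·,·) on H^1_0(2, 7/2) means a(u, u) ≥ α ||u||_{H^1}² for every u ∈ H^1_0.
The interval has length L = 3/2, and Poincaré/coercivity depend only on L. Here a(u, u) = ∫(u')² + (3/4)·∫u².
Here 0 < c = 3/4 < 1. The condition a(u,u) ≥ α||u||_{H^1}² reads (1−α)∫(u')² ≥ (α−c)∫u². Any admissible α is ≤ 1 (rapidly oscillating u have ∫u²/∫(u')² → 0), and α = 1 would force 0 ≥ (1−c)∫u², impossible since c < 1; so 1−α > 0. By the sharp Poincaré inequality on H^1_0 of an interval of length L, ∫(u')² ≥ (π/L)²∫u² with equality for the first sine mode sin(π(x−x₀)/L) (x₀ the left endpoint), so the inequality holds for all u iff (1−α)(π/L)² ≥ α − c, i.e. α ≤ ((π/L)² + c)/((π/L)² + 1) = (1 + c(L/π)²)/(1 + (L/π)²). With (π/L)² = 4*π^2/9 and c = 3/4, the largest admissible constant is α = ((π/L)² + c)/((π/L)² + 1).
Simplifying, α = (27 + 16*π^2)/(4*(9 + 4*π^2)).


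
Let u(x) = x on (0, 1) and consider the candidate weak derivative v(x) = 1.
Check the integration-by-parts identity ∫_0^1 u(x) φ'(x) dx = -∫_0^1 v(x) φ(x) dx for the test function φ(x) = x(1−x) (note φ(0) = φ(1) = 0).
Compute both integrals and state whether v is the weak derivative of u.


LHS = -1/6, RHS = -1/6. Yes, v = u' weakly.

u(x) = x, classical derivative u'(x) = 1.
φ(x) = x(1−x), so φ'(x) = 1 - 2*x.
Note φ(0) = φ(1) = 0, so the boundary term u·φ vanishes.
LHS = ∫_0^1 u(x) φ'(x) dx = ∫_0^1 (-2*x^2 + x) dx. Term by term:
  ∫_0^1 -2*x^2 dx = -2/3;  ∫_0^1 x dx = 1/2.
Sum: -2/3 + 1/2 = -1/6.
So LHS = -1/6.
∫_0^1 v(x) φ(x) dx = ∫_0^1 (-x^2 + x) dx. Term by term:
  ∫_0^1 -x^2 dx = -1/3;  ∫_0^1 x dx = 1/2.
Sum: -1/3 + 1/2 = 1/6.
So RHS = -∫_0^1 v(x) φ(x) dx = -1/6.
LHS = RHS, so the identity holds for this test φ.
Moreover u is smooth here and v(x) = u'(x) = 1 pointwise, so the identity holds for every test function. Hence v is the weak derivative of u.


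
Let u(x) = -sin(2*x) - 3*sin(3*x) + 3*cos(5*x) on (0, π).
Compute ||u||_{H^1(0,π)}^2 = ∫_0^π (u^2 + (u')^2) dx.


||u||_{H^1(0,π)}^2 = 208/7 + 329*π/2

u'(x) = -15*sin(5*x) - 2*cos(2*x) - 9*cos(3*x).
Expand u² and (u')² and integrate term by term on (0, π), using: for integers n ≥ 1, ∫_0^π sin²(nx) dx = ∫_0^π cos²(nx) dx = π/2; for n ≠ n', ∫_0^π sin(nx)sin(n'x) dx = ∫_0^π cos(nx)cos(n'x) dx = 0; and by product-to-sum, ∫_0^π sin(nx)cos(n'x) dx = ½∫_0^π [sin((n+n')x) + sin((n−n')x)] dx, which is 0 when n+n' is even and 2n/(n²−n'²) when n+n' is odd (it need not vanish on (0, π)).
  u² squared terms: (-1)²·∫sin(2x)² dx = 1·π/2 = π/2;  (-3)²·∫sin(3x)² dx = 9·π/2 = 9*π/2;  (3)²·∫cos(5x)² dx = 9·π/2 = 9*π/2.
  u² cross terms: 2·(-1)·(-3)·∫sin(2x)·sin(3x) dx = 6·(0) = 0;  2·(-1)·(3)·∫sin(2x)·cos(5x) dx = -6·(-4/21) = 8/7;  2·(-3)·(3)·∫sin(3x)·cos(5x) dx = -18·(0) = 0.
  So ∫_0^π u² dx = π/2 + 9*π/2 + 9*π/2 + 0 + 8/7 + 0 = 8/7 + 19*π/2.
  (u')² squared terms: (-15)²·∫sin(5x)² dx = 225·π/2 = 225*π/2;  (-9)²·∫cos(3x)² dx = 81·π/2 = 81*π/2;  (-2)²·∫cos(2x)² dx = 4·π/2 = 2*π.
  (u')² cross terms: 2·(-15)·(-9)·∫sin(5x)·cos(3x) dx = 270·(0) = 0;  2·(-15)·(-2)·∫sin(5x)·cos(2x) dx = 60·(10/21) = 200/7;  2·(-9)·(-2)·∫cos(3x)·cos(2x) dx = 36·(0) = 0.
  So ∫_0^π (u')² dx = 225*π/2 + 81*π/2 + 2*π + 0 + 200/7 + 0 = 200/7 + 155*π.
||u||_{H^1}^2 = (8/7 + 19*π/2) + (200/7 + 155*π) = 208/7 + 329*π/2.
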